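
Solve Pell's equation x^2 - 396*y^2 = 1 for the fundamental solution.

(x, y) = (199, 10)

First expand sqrt(396) as a continued fraction. With x_i = (sqrt(396) + m_i)/d_i and (m_0, d_0) = (0, 1): a_0 = floor(sqrt(396)) = 19, since 19^2 = 361 <= 396 < 400 = 20^2.
Iterate m_{i+1} = d_i*a_i - m_i, d_{i+1} = (396 - m_{i+1}^2)/d_i, a_{i+1} = floor((a_0 + m_{i+1})/d_{i+1}):
  m_1 = 1*19 - 0 = 19, d_1 = (396 - 19^2)/1 = 35/1 = 35, a_1 = floor((19 + 19)/35) = 1.
  m_2 = 35*1 - 19 = 16, d_2 = (396 - 16^2)/35 = 140/35 = 4, a_2 = floor((19 + 16)/4) = 8.
  m_3 = 4*8 - 16 = 16, d_3 = (396 - 16^2)/4 = 140/4 = 35, a_3 = floor((19 + 16)/35) = 1.
  m_4 = 35*1 - 16 = 19, d_4 = (396 - 19^2)/35 = 35/35 = 1, a_4 = floor((19 + 19)/1) = 38.
  m_5 = 1*38 - 19 = 19, d_5 = (396 - 19^2)/1 = 35/1 = 35: (m_5, d_5) = (m_1, d_1) = (19, 35), so from here the quotients repeat a_1, ..., a_4; the period length is 4.
So sqrt(396) = [19; (1, 8, 1, 38)] with period length k = 4.
k is even, so the fundamental solution of x^2 - 396y^2 = 1 is (p_{k-1}, q_{k-1}) = (p_3, q_3); compute convergents through index 3.
Convergents (p_i = a_i*p_{i-1} + p_{i-2}, q_i = a_i*q_{i-1} + q_{i-2} with p_{-2}=0, p_{-1}=1, q_{-2}=1, q_{-1}=0):
  i=0: a_0=19, p_0 = 19*1 + 0 = 19, q_0 = 19*0 + 1 = 1.
  i=1: a_1=1, p_1 = 1*19 + 1 = 20, q_1 = 1*1 + 0 = 1.
  i=2: a_2=8, p_2 = 8*20 + 19 = 179, q_2 = 8*1 + 1 = 9.
  i=3: a_3=1, p_3 = 1*179 + 20 = 199, q_3 = 1*9 + 1 = 10.
Check: 199^2 - 396*10^2 = 39601 - 39600 = 1, so (x, y) = (199, 10) solves the equation, and by the theorem it is the least positive solution.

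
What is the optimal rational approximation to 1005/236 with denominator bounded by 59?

Expand x = 1005/236 as a continued fraction with the Euclidean algorithm:
  1005 = 4*236 + 61, so a_0 = 4.
  236 = 3*61 + 53, so a_1 = 3.
  61 = 1*53 + 8, so a_2 = 1.
  53 = 6*8 + 5, so a_3 = 6.
  8 = 1*5 + 3, so a_4 = 1.
  5 = 1*3 + 2, so a_5 = 1.
  3 = 1*2 + 1, so a_6 = 1.
  2 = 2*1 + 0, so a_7 = 2.
so x = [4; 3, 1, 6, 1, 1, 1, 2].
Convergents (p_i = a_i*p_{i-1} + p_{i-2}, q_i = a_i*q_{i-1} + q_{i-2} with p_{-2}=0, p_{-1}=1, q_{-2}=1, q_{-1}=0), until the denominator exceeds 59:
  i=0: a_0=4, p_0 = 4*1 + 0 = 4, q_0 = 4*0 + 1 = 1.
  i=1: a_1=3, p_1 = 3*4 + 1 = 13, q_1 = 3*1 + 0 = 3.
  i=2: a_2=1, p_2 = 1*13 + 4 = 17, q_2 = 1*3 + 1 = 4.
  i=3: a_3=6, p_3 = 6*17 + 13 = 115, q_3 = 6*4 + 3 = 27.
  i=4: a_4=1, p_4 = 1*115 + 17 = 132, q_4 = 1*27 + 4 = 31.
  i=5: a_5=1, p_5 = 1*132 + 115 = 247, q_5 = 1*31 + 27 = 58.
  i=6: a_6=1, p_6 = 1*247 + 132 = 379, q_6 = 1*58 + 31 = 89.
q_6 = 89 > 59, so the last convergent with denominator <= 59 is p_5/q_5 = 247/58.
The closest fraction with denominator <= 59 is either p_5/q_5 or the intermediate fraction (k*p_5 + p_4)/(k*q_5 + q_4) with the largest k >= 1 whose denominator stays <= 59; these approach x as k grows, and every other convergent or intermediate fraction in range is farther away.
Largest k: floor((59 - q_4)/q_5) = floor((59 - 31)/58) = 0.
Since k = 0, no intermediate fraction beyond p_5/q_5 has denominator <= 59, so the convergent 247/58 is the closest (its error is |1005*58 - 247*236|/(236*58) = 2/13688).

247/58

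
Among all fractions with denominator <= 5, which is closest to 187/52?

Expand x = 187/52 as a continued fraction with the Euclidean algorithm:
  187 = 3*52 + 31, so a_0 = 3.
  52 = 1*31 + 21, so a_1 = 1.
  31 = 1*21 + 10, so a_2 = 1.
  21 = 2*10 + 1, so a_3 = 2.
  10 = 10*1 + 0, so a_4 = 10.
so x = [3; 1, 1, 2, 10].
Convergents (p_i = a_i*p_{i-1} + p_{i-2}, q_i = a_i*q_{i-1} + q_{i-2} with p_{-2}=0, p_{-1}=1, q_{-2}=1, q_{-1}=0), until the denominator exceeds 5:
  i=0: a_0=3, p_0 = 3*1 + 0 = 3, q_0 = 3*0 + 1 = 1.
  i=1: a_1=1, p_1 = 1*3 + 1 = 4, q_1 = 1*1 + 0 = 1.
  i=2: a_2=1, p_2 = 1*4 + 3 = 7, q_2 = 1*1 + 1 = 2.
  i=3: a_3=2, p_3 = 2*7 + 4 = 18, q_3 = 2*2 + 1 = 5.
  i=4: a_4=10, p_4 = 10*18 + 7 = 187, q_4 = 10*5 + 2 = 52.
q_4 = 52 > 5, so the last convergent with denominator <= 5 is p_3/q_3 = 18/5.
The closest fraction with denominator <= 5 is either p_3/q_3 or the intermediate fraction (k*p_3 + p_2)/(k*q_3 + q_2) with the largest k >= 1 whose denominator stays <= 5; these approach x as k grows, and every other convergent or intermediate fraction in range is farther away.
Largest k: floor((5 - q_2)/q_3) = floor((5 - 2)/5) = 0.
Since k = 0, no intermediate fraction beyond p_3/q_3 has denominator <= 5, so the convergent 18/5 is the closest (its error is |187*5 - 18*52|/(52*5) = 1/260).

18/5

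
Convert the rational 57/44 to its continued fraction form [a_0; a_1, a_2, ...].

[1; 3, 2, 1, 1, 2]

Run the Euclidean algorithm on 57 and 44; the successive quotients are the partial quotients a_0, a_1, ... (each step inverts the fractional part left over by the previous one):
  57 = 1*44 + 13, so a_0 = 1.
  44 = 3*13 + 5, so a_1 = 3.
  13 = 2*5 + 3, so a_2 = 2.
  5 = 1*3 + 2, so a_3 = 1.
  3 = 1*2 + 1, so a_4 = 1.
  2 = 2*1 + 0, so a_5 = 2.
The remainder reaches 0 after 6 divisions, so the expansion has 6 partial quotients, read off in order.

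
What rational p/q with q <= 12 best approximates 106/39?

Expand x = 106/39 as a continued fraction with the Euclidean algorithm:
  106 = 2*39 + 28, so a_0 = 2.
  39 = 1*28 + 11, so a_1 = 1.
  28 = 2*11 + 6, so a_2 = 2.
  11 = 1*6 + 5, so a_3 = 1.
  6 = 1*5 + 1, so a_4 = 1.
  5 = 5*1 + 0, so a_5 = 5.
so x = [2; 1, 2, 1, 1, 5].
Convergents (p_i = a_i*p_{i-1} + p_{i-2}, q_i = a_i*q_{i-1} + q_{i-2} with p_{-2}=0, p_{-1}=1, q_{-2}=1, q_{-1}=0), until the denominator exceeds 12:
  i=0: a_0=2, p_0 = 2*1 + 0 = 2, q_0 = 2*0 + 1 = 1.
  i=1: a_1=1, p_1 = 1*2 + 1 = 3, q_1 = 1*1 + 0 = 1.
  i=2: a_2=2, p_2 = 2*3 + 2 = 8, q_2 = 2*1 + 1 = 3.
  i=3: a_3=1, p_3 = 1*8 + 3 = 11, q_3 = 1*3 + 1 = 4.
  i=4: a_4=1, p_4 = 1*11 + 8 = 19, q_4 = 1*4 + 3 = 7.
  i=5: a_5=5, p_5 = 5*19 + 11 = 106, q_5 = 5*7 + 4 = 39.
q_5 = 39 > 12, so the last convergent with denominator <= 12 is p_4/q_4 = 19/7.
The closest fraction with denominator <= 12 is either p_4/q_4 or the intermediate fraction (k*p_4 + p_3)/(k*q_4 + q_3) with the largest k >= 1 whose denominator stays <= 12; these approach x as k grows, and every other convergent or intermediate fraction in range is farther away.
Largest k: floor((12 - q_3)/q_4) = floor((12 - 4)/7) = 1.
That gives (1*19 + 11)/(1*7 + 4) = 30/11.
Compare the errors: |x - 19/7| = |106*7 - 19*39|/(39*7) = 1/273, and |x - 30/11| = |106*11 - 30*39|/(39*11) = 4/429.
Cross-multiplying, 1*429 = 429 < 1092 = 4*273, so 1/273 is smaller: the convergent 19/7 is closer to x than 30/11.

19/7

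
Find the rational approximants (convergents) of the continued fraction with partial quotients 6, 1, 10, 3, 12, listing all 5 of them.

6/1, 7/1, 76/11, 235/34, 2896/419

Using the convergent recurrence p_i = a_i*p_{i-1} + p_{i-2}, q_i = a_i*q_{i-1} + q_{i-2} with p_{-2}=0, p_{-1}=1, q_{-2}=1, q_{-1}=0:
  i=0: a_0=6, p_0 = 6*1 + 0 = 6, q_0 = 6*0 + 1 = 1.
  i=1: a_1=1, p_1 = 1*6 + 1 = 7, q_1 = 1*1 + 0 = 1.
  i=2: a_2=10, p_2 = 10*7 + 6 = 76, q_2 = 10*1 + 1 = 11.
  i=3: a_3=3, p_3 = 3*76 + 7 = 235, q_3 = 3*11 + 1 = 34.
  i=4: a_4=12, p_4 = 12*235 + 76 = 2896, q_4 = 12*34 + 11 = 419.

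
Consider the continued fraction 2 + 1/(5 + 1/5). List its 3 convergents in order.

Using the convergent recurrence p_i = a_i*p_{i-1} + p_{i-2}, q_i = a_i*q_{i-1} + q_{i-2} with p_{-2}=0, p_{-1}=1, q_{-2}=1, q_{-1}=0:
  i=0: a_0=2, p_0 = 2*1 + 0 = 2, q_0 = 2*0 + 1 = 1.
  i=1: a_1=5, p_1 = 5*2 + 1 = 11, q_1 = 5*1 + 0 = 5.
  i=2: a_2=5, p_2 = 5*11 + 2 = 57, q_2 = 5*5 + 1 = 26.

2/1, 11/5, 57/26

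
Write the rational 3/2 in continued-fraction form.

[1; 2]

Run the Euclidean algorithm on 3 and 2; the successive quotients are the partial quotients a_0, a_1, ... (each step inverts the fractional part left over by the previous one):
  3 = 1*2 + 1, so a_0 = 1.
  2 = 2*1 + 0, so a_1 = 2.
The remainder reaches 0 after 2 divisions, so the expansion has 2 partial quotients, read off in order.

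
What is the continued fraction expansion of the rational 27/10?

[2; 1, 2, 3]

Run the Euclidean algorithm on 27 and 10; the successive quotients are the partial quotients a_0, a_1, ... (each step inverts the fractional part left over by the previous one):
  27 = 2*10 + 7, so a_0 = 2.
  10 = 1*7 + 3, so a_1 = 1.
  7 = 2*3 + 1, so a_2 = 2.
  3 = 3*1 + 0, so a_3 = 3.
The remainder reaches 0 after 4 divisions, so the expansion has 4 partial quotients, read off in order.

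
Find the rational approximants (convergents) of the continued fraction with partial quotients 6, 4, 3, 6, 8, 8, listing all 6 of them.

6/1, 25/4, 81/13, 511/82, 4169/669, 33863/5434

Using the convergent recurrence p_i = a_i*p_{i-1} + p_{i-2}, q_i = a_i*q_{i-1} + q_{i-2} with p_{-2}=0, p_{-1}=1, q_{-2}=1, q_{-1}=0:
  i=0: a_0=6, p_0 = 6*1 + 0 = 6, q_0 = 6*0 + 1 = 1.
  i=1: a_1=4, p_1 = 4*6 + 1 = 25, q_1 = 4*1 + 0 = 4.
  i=2: a_2=3, p_2 = 3*25 + 6 = 81, q_2 = 3*4 + 1 = 13.
  i=3: a_3=6, p_3 = 6*81 + 25 = 511, q_3 = 6*13 + 4 = 82.
  i=4: a_4=8, p_4 = 8*511 + 81 = 4169, q_4 = 8*82 + 13 = 669.
  i=5: a_5=8, p_5 = 8*4169 + 511 = 33863, q_5 = 8*669 + 82 = 5434.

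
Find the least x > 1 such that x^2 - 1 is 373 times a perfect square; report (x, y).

(x, y) = (52387849, 2712540)

First expand sqrt(373) as a continued fraction. With x_i = (sqrt(373) + m_i)/d_i and (m_0, d_0) = (0, 1): a_0 = floor(sqrt(373)) = 19, since 19^2 = 361 <= 373 < 400 = 20^2.
Iterate m_{i+1} = d_i*a_i - m_i, d_{i+1} = (373 - m_{i+1}^2)/d_i, a_{i+1} = floor((a_0 + m_{i+1})/d_{i+1}):
  m_1 = 1*19 - 0 = 19, d_1 = (373 - 19^2)/1 = 12/1 = 12, a_1 = floor((19 + 19)/12) = 3.
  m_2 = 12*3 - 19 = 17, d_2 = (373 - 17^2)/12 = 84/12 = 7, a_2 = floor((19 + 17)/7) = 5.
  m_3 = 7*5 - 17 = 18, d_3 = (373 - 18^2)/7 = 49/7 = 7, a_3 = floor((19 + 18)/7) = 5.
  m_4 = 7*5 - 18 = 17, d_4 = (373 - 17^2)/7 = 84/7 = 12, a_4 = floor((19 + 17)/12) = 3.
  m_5 = 12*3 - 17 = 19, d_5 = (373 - 19^2)/12 = 12/12 = 1, a_5 = floor((19 + 19)/1) = 38.
  m_6 = 1*38 - 19 = 19, d_6 = (373 - 19^2)/1 = 12/1 = 12: (m_6, d_6) = (m_1, d_1) = (19, 12), so from here the quotients repeat a_1, ..., a_5; the period length is 5.
So sqrt(373) = [19; (3, 5, 5, 3, 38)] with period length k = 5.
k is odd, so (p_{k-1}, q_{k-1}) only solves x^2 - 373y^2 = -1 and the fundamental solution of x^2 - 373y^2 = 1 is (p_{2k-1}, q_{2k-1}) = (p_9, q_9); compute convergents through index 9, running through the period twice.
Convergents (p_i = a_i*p_{i-1} + p_{i-2}, q_i = a_i*q_{i-1} + q_{i-2} with p_{-2}=0, p_{-1}=1, q_{-2}=1, q_{-1}=0):
  i=0: a_0=19, p_0 = 19*1 + 0 = 19, q_0 = 19*0 + 1 = 1.
  i=1: a_1=3, p_1 = 3*19 + 1 = 58, q_1 = 3*1 + 0 = 3.
  i=2: a_2=5, p_2 = 5*58 + 19 = 309, q_2 = 5*3 + 1 = 16.
  i=3: a_3=5, p_3 = 5*309 + 58 = 1603, q_3 = 5*16 + 3 = 83.
  i=4: a_4=3, p_4 = 3*1603 + 309 = 5118, q_4 = 3*83 + 16 = 265.
  i=5: a_5=38, p_5 = 38*5118 + 1603 = 196087, q_5 = 38*265 + 83 = 10153.
  i=6: a_6=3, p_6 = 3*196087 + 5118 = 593379, q_6 = 3*10153 + 265 = 30724.
  i=7: a_7=5, p_7 = 5*593379 + 196087 = 3162982, q_7 = 5*30724 + 10153 = 163773.
  i=8: a_8=5, p_8 = 5*3162982 + 593379 = 16408289, q_8 = 5*163773 + 30724 = 849589.
  i=9: a_9=3, p_9 = 3*16408289 + 3162982 = 52387849, q_9 = 3*849589 + 163773 = 2712540.
Indeed p_4^2 - 373*q_4^2 = 26193924 - 26193925 = -1, not +1.
Check: 52387849^2 - 373*2712540^2 = 2744486722846801 - 2744486722846800 = 1, so (x, y) = (52387849, 2712540) solves the equation, and by the theorem it is the least positive solution.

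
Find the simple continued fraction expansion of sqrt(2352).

[48; (2, 96)]

Write x_i = (sqrt(2352) + m_i)/d_i with (m_0, d_0) = (0, 1). a_0 = floor(sqrt(2352)) = 48, since 48^2 = 2304 <= 2352 < 2401 = 49^2.
Iterate m_{i+1} = d_i*a_i - m_i, d_{i+1} = (2352 - m_{i+1}^2)/d_i, a_{i+1} = floor((a_0 + m_{i+1})/d_{i+1}):
  m_1 = 1*48 - 0 = 48, d_1 = (2352 - 48^2)/1 = 48/1 = 48, a_1 = floor((48 + 48)/48) = 2.
  m_2 = 48*2 - 48 = 48, d_2 = (2352 - 48^2)/48 = 48/48 = 1, a_2 = floor((48 + 48)/1) = 96.
  m_3 = 1*96 - 48 = 48, d_3 = (2352 - 48^2)/1 = 48/1 = 48: (m_3, d_3) = (m_1, d_1) = (48, 48), so from here the quotients repeat a_1, a_2; the period length is 2.
Hence the expansion of sqrt(2352) is a_0 = 48 followed by the repeating block 2, 96 (period 2).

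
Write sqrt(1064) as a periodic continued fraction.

[32; (1, 1, 1, 1, 1, 1, 1, 64)]

Write x_i = (sqrt(1064) + m_i)/d_i with (m_0, d_0) = (0, 1). a_0 = floor(sqrt(1064)) = 32, since 32^2 = 1024 <= 1064 < 1089 = 33^2.
Iterate m_{i+1} = d_i*a_i - m_i, d_{i+1} = (1064 - m_{i+1}^2)/d_i, a_{i+1} = floor((a_0 + m_{i+1})/d_{i+1}):
  m_1 = 1*32 - 0 = 32, d_1 = (1064 - 32^2)/1 = 40/1 = 40, a_1 = floor((32 + 32)/40) = 1.
  m_2 = 40*1 - 32 = 8, d_2 = (1064 - 8^2)/40 = 1000/40 = 25, a_2 = floor((32 + 8)/25) = 1.
  m_3 = 25*1 - 8 = 17, d_3 = (1064 - 17^2)/25 = 775/25 = 31, a_3 = floor((32 + 17)/31) = 1.
  m_4 = 31*1 - 17 = 14, d_4 = (1064 - 14^2)/31 = 868/31 = 28, a_4 = floor((32 + 14)/28) = 1.
  m_5 = 28*1 - 14 = 14, d_5 = (1064 - 14^2)/28 = 868/28 = 31, a_5 = floor((32 + 14)/31) = 1.
  m_6 = 31*1 - 14 = 17, d_6 = (1064 - 17^2)/31 = 775/31 = 25, a_6 = floor((32 + 17)/25) = 1.
  m_7 = 25*1 - 17 = 8, d_7 = (1064 - 8^2)/25 = 1000/25 = 40, a_7 = floor((32 + 8)/40) = 1.
  m_8 = 40*1 - 8 = 32, d_8 = (1064 - 32^2)/40 = 40/40 = 1, a_8 = floor((32 + 32)/1) = 64.
  m_9 = 1*64 - 32 = 32, d_9 = (1064 - 32^2)/1 = 40/1 = 40: (m_9, d_9) = (m_1, d_1) = (32, 40), so from here the quotients repeat a_1, ..., a_8; the period length is 8.
Hence the expansion of sqrt(1064) is a_0 = 32 followed by the repeating block 1, 1, 1, 1, 1, 1, 1, 64 (period 8).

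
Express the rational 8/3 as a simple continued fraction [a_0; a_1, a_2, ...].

[2; 1, 2]

Run the Euclidean algorithm on 8 and 3; the successive quotients are the partial quotients a_0, a_1, ... (each step inverts the fractional part left over by the previous one):
  8 = 2*3 + 2, so a_0 = 2.
  3 = 1*2 + 1, so a_1 = 1.
  2 = 2*1 + 0, so a_2 = 2.
The remainder reaches 0 after 3 divisions, so the expansion has 3 partial quotients, read off in order.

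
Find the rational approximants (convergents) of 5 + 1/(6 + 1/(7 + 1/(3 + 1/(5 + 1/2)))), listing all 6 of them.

5/1, 31/6, 222/43, 697/135, 3707/718, 8111/1571

Using the convergent recurrence p_i = a_i*p_{i-1} + p_{i-2}, q_i = a_i*q_{i-1} + q_{i-2} with p_{-2}=0, p_{-1}=1, q_{-2}=1, q_{-1}=0:
  i=0: a_0=5, p_0 = 5*1 + 0 = 5, q_0 = 5*0 + 1 = 1.
  i=1: a_1=6, p_1 = 6*5 + 1 = 31, q_1 = 6*1 + 0 = 6.
  i=2: a_2=7, p_2 = 7*31 + 5 = 222, q_2 = 7*6 + 1 = 43.
  i=3: a_3=3, p_3 = 3*222 + 31 = 697, q_3 = 3*43 + 6 = 135.
  i=4: a_4=5, p_4 = 5*697 + 222 = 3707, q_4 = 5*135 + 43 = 718.
  i=5: a_5=2, p_5 = 2*3707 + 697 = 8111, q_5 = 2*718 + 135 = 1571.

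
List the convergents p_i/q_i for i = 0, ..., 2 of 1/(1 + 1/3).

Using the convergent recurrence p_i = a_i*p_{i-1} + p_{i-2}, q_i = a_i*q_{i-1} + q_{i-2} with p_{-2}=0, p_{-1}=1, q_{-2}=1, q_{-1}=0:
  i=0: a_0=0, p_0 = 0*1 + 0 = 0, q_0 = 0*0 + 1 = 1.
  i=1: a_1=1, p_1 = 1*0 + 1 = 1, q_1 = 1*1 + 0 = 1.
  i=2: a_2=3, p_2 = 3*1 + 0 = 3, q_2 = 3*1 + 1 = 4.

0/1, 1/1, 3/4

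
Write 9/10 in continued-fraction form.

Run the Euclidean algorithm on 9 and 10; the successive quotients are the partial quotients a_0, a_1, ... (each step inverts the fractional part left over by the previous one):
  9 = 0*10 + 9, so a_0 = 0.
  10 = 1*9 + 1, so a_1 = 1.
  9 = 9*1 + 0, so a_2 = 9.
The remainder reaches 0 after 3 divisions, so the expansion has 3 partial quotients, read off in order.

[0; 1, 9]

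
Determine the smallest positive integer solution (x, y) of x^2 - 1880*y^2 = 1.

First expand sqrt(1880) as a continued fraction. With x_i = (sqrt(1880) + m_i)/d_i and (m_0, d_0) = (0, 1): a_0 = floor(sqrt(1880)) = 43, since 43^2 = 1849 <= 1880 < 1936 = 44^2.
Iterate m_{i+1} = d_i*a_i - m_i, d_{i+1} = (1880 - m_{i+1}^2)/d_i, a_{i+1} = floor((a_0 + m_{i+1})/d_{i+1}):
  m_1 = 1*43 - 0 = 43, d_1 = (1880 - 43^2)/1 = 31/1 = 31, a_1 = floor((43 + 43)/31) = 2.
  m_2 = 31*2 - 43 = 19, d_2 = (1880 - 19^2)/31 = 1519/31 = 49, a_2 = floor((43 + 19)/49) = 1.
  m_3 = 49*1 - 19 = 30, d_3 = (1880 - 30^2)/49 = 980/49 = 20, a_3 = floor((43 + 30)/20) = 3.
  m_4 = 20*3 - 30 = 30, d_4 = (1880 - 30^2)/20 = 980/20 = 49, a_4 = floor((43 + 30)/49) = 1.
  m_5 = 49*1 - 30 = 19, d_5 = (1880 - 19^2)/49 = 1519/49 = 31, a_5 = floor((43 + 19)/31) = 2.
  m_6 = 31*2 - 19 = 43, d_6 = (1880 - 43^2)/31 = 31/31 = 1, a_6 = floor((43 + 43)/1) = 86.
  m_7 = 1*86 - 43 = 43, d_7 = (1880 - 43^2)/1 = 31/1 = 31: (m_7, d_7) = (m_1, d_1) = (43, 31), so from here the quotients repeat a_1, ..., a_6; the period length is 6.
So sqrt(1880) = [43; (2, 1, 3, 1, 2, 86)] with period length k = 6.
k is even, so the fundamental solution of x^2 - 1880y^2 = 1 is (p_{k-1}, q_{k-1}) = (p_5, q_5); compute convergents through index 5.
Convergents (p_i = a_i*p_{i-1} + p_{i-2}, q_i = a_i*q_{i-1} + q_{i-2} with p_{-2}=0, p_{-1}=1, q_{-2}=1, q_{-1}=0):
  i=0: a_0=43, p_0 = 43*1 + 0 = 43, q_0 = 43*0 + 1 = 1.
  i=1: a_1=2, p_1 = 2*43 + 1 = 87, q_1 = 2*1 + 0 = 2.
  i=2: a_2=1, p_2 = 1*87 + 43 = 130, q_2 = 1*2 + 1 = 3.
  i=3: a_3=3, p_3 = 3*130 + 87 = 477, q_3 = 3*3 + 2 = 11.
  i=4: a_4=1, p_4 = 1*477 + 130 = 607, q_4 = 1*11 + 3 = 14.
  i=5: a_5=2, p_5 = 2*607 + 477 = 1691, q_5 = 2*14 + 11 = 39.
Check: 1691^2 - 1880*39^2 = 2859481 - 2859480 = 1, so (x, y) = (1691, 39) solves the equation, and by the theorem it is the least positive solution.

(x, y) = (1691, 39)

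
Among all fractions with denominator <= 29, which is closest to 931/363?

Expand x = 931/363 as a continued fraction with the Euclidean algorithm:
  931 = 2*363 + 205, so a_0 = 2.
  363 = 1*205 + 158, so a_1 = 1.
  205 = 1*158 + 47, so a_2 = 1.
  158 = 3*47 + 17, so a_3 = 3.
  47 = 2*17 + 13, so a_4 = 2.
  17 = 1*13 + 4, so a_5 = 1.
  13 = 3*4 + 1, so a_6 = 3.
  4 = 4*1 + 0, so a_7 = 4.
so x = [2; 1, 1, 3, 2, 1, 3, 4].
Convergents (p_i = a_i*p_{i-1} + p_{i-2}, q_i = a_i*q_{i-1} + q_{i-2} with p_{-2}=0, p_{-1}=1, q_{-2}=1, q_{-1}=0), until the denominator exceeds 29:
  i=0: a_0=2, p_0 = 2*1 + 0 = 2, q_0 = 2*0 + 1 = 1.
  i=1: a_1=1, p_1 = 1*2 + 1 = 3, q_1 = 1*1 + 0 = 1.
  i=2: a_2=1, p_2 = 1*3 + 2 = 5, q_2 = 1*1 + 1 = 2.
  i=3: a_3=3, p_3 = 3*5 + 3 = 18, q_3 = 3*2 + 1 = 7.
  i=4: a_4=2, p_4 = 2*18 + 5 = 41, q_4 = 2*7 + 2 = 16.
  i=5: a_5=1, p_5 = 1*41 + 18 = 59, q_5 = 1*16 + 7 = 23.
  i=6: a_6=3, p_6 = 3*59 + 41 = 218, q_6 = 3*23 + 16 = 85.
q_6 = 85 > 29, so the last convergent with denominator <= 29 is p_5/q_5 = 59/23.
The closest fraction with denominator <= 29 is either p_5/q_5 or the intermediate fraction (k*p_5 + p_4)/(k*q_5 + q_4) with the largest k >= 1 whose denominator stays <= 29; these approach x as k grows, and every other convergent or intermediate fraction in range is farther away.
Largest k: floor((29 - q_4)/q_5) = floor((29 - 16)/23) = 0.
Since k = 0, no intermediate fraction beyond p_5/q_5 has denominator <= 29, so the convergent 59/23 is the closest (its error is |931*23 - 59*363|/(363*23) = 4/8349).

59/23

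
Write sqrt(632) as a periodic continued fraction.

[25; (7, 6, 7, 50)]

Write x_i = (sqrt(632) + m_i)/d_i with (m_0, d_0) = (0, 1). a_0 = floor(sqrt(632)) = 25, since 25^2 = 625 <= 632 < 676 = 26^2.
Iterate m_{i+1} = d_i*a_i - m_i, d_{i+1} = (632 - m_{i+1}^2)/d_i, a_{i+1} = floor((a_0 + m_{i+1})/d_{i+1}):
  m_1 = 1*25 - 0 = 25, d_1 = (632 - 25^2)/1 = 7/1 = 7, a_1 = floor((25 + 25)/7) = 7.
  m_2 = 7*7 - 25 = 24, d_2 = (632 - 24^2)/7 = 56/7 = 8, a_2 = floor((25 + 24)/8) = 6.
  m_3 = 8*6 - 24 = 24, d_3 = (632 - 24^2)/8 = 56/8 = 7, a_3 = floor((25 + 24)/7) = 7.
  m_4 = 7*7 - 24 = 25, d_4 = (632 - 25^2)/7 = 7/7 = 1, a_4 = floor((25 + 25)/1) = 50.
  m_5 = 1*50 - 25 = 25, d_5 = (632 - 25^2)/1 = 7/1 = 7: (m_5, d_5) = (m_1, d_1) = (25, 7), so from here the quotients repeat a_1, ..., a_4; the period length is 4.
Hence the expansion of sqrt(632) is a_0 = 25 followed by the repeating block 7, 6, 7, 50 (period 4).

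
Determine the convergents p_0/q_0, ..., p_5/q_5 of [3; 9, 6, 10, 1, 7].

3/1, 28/9, 171/55, 1738/559, 1909/614, 15101/4857

Using the convergent recurrence p_i = a_i*p_{i-1} + p_{i-2}, q_i = a_i*q_{i-1} + q_{i-2} with p_{-2}=0, p_{-1}=1, q_{-2}=1, q_{-1}=0:
  i=0: a_0=3, p_0 = 3*1 + 0 = 3, q_0 = 3*0 + 1 = 1.
  i=1: a_1=9, p_1 = 9*3 + 1 = 28, q_1 = 9*1 + 0 = 9.
  i=2: a_2=6, p_2 = 6*28 + 3 = 171, q_2 = 6*9 + 1 = 55.
  i=3: a_3=10, p_3 = 10*171 + 28 = 1738, q_3 = 10*55 + 9 = 559.
  i=4: a_4=1, p_4 = 1*1738 + 171 = 1909, q_4 = 1*559 + 55 = 614.
  i=5: a_5=7, p_5 = 7*1909 + 1738 = 15101, q_5 = 7*614 + 559 = 4857.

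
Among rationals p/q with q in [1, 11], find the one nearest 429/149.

23/8

Expand x = 429/149 as a continued fraction with the Euclidean algorithm:
  429 = 2*149 + 131, so a_0 = 2.
  149 = 1*131 + 18, so a_1 = 1.
  131 = 7*18 + 5, so a_2 = 7.
  18 = 3*5 + 3, so a_3 = 3.
  5 = 1*3 + 2, so a_4 = 1.
  3 = 1*2 + 1, so a_5 = 1.
  2 = 2*1 + 0, so a_6 = 2.
so x = [2; 1, 7, 3, 1, 1, 2].
Convergents (p_i = a_i*p_{i-1} + p_{i-2}, q_i = a_i*q_{i-1} + q_{i-2} with p_{-2}=0, p_{-1}=1, q_{-2}=1, q_{-1}=0), until the denominator exceeds 11:
  i=0: a_0=2, p_0 = 2*1 + 0 = 2, q_0 = 2*0 + 1 = 1.
  i=1: a_1=1, p_1 = 1*2 + 1 = 3, q_1 = 1*1 + 0 = 1.
  i=2: a_2=7, p_2 = 7*3 + 2 = 23, q_2 = 7*1 + 1 = 8.
  i=3: a_3=3, p_3 = 3*23 + 3 = 72, q_3 = 3*8 + 1 = 25.
q_3 = 25 > 11, so the last convergent with denominator <= 11 is p_2/q_2 = 23/8.
The closest fraction with denominator <= 11 is either p_2/q_2 or the intermediate fraction (k*p_2 + p_1)/(k*q_2 + q_1) with the largest k >= 1 whose denominator stays <= 11; these approach x as k grows, and every other convergent or intermediate fraction in range is farther away.
Largest k: floor((11 - q_1)/q_2) = floor((11 - 1)/8) = 1.
That gives (1*23 + 3)/(1*8 + 1) = 26/9.
Compare the errors: |x - 23/8| = |429*8 - 23*149|/(149*8) = 5/1192, and |x - 26/9| = |429*9 - 26*149|/(149*9) = 13/1341.
Cross-multiplying, 5*1341 = 6705 < 15496 = 13*1192, so 5/1192 is smaller: the convergent 23/8 is closer to x than 26/9.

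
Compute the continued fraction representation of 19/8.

Run the Euclidean algorithm on 19 and 8; the successive quotients are the partial quotients a_0, a_1, ... (each step inverts the fractional part left over by the previous one):
  19 = 2*8 + 3, so a_0 = 2.
  8 = 2*3 + 2, so a_1 = 2.
  3 = 1*2 + 1, so a_2 = 1.
  2 = 2*1 + 0, so a_3 = 2.
The remainder reaches 0 after 4 divisions, so the expansion has 4 partial quotients, read off in order.

[2; 2, 1, 2]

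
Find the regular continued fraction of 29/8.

[3; 1, 1, 1, 2]

Run the Euclidean algorithm on 29 and 8; the successive quotients are the partial quotients a_0, a_1, ... (each step inverts the fractional part left over by the previous one):
  29 = 3*8 + 5, so a_0 = 3.
  8 = 1*5 + 3, so a_1 = 1.
  5 = 1*3 + 2, so a_2 = 1.
  3 = 1*2 + 1, so a_3 = 1.
  2 = 2*1 + 0, so a_4 = 2.
The remainder reaches 0 after 5 divisions, so the expansion has 5 partial quotients, read off in order.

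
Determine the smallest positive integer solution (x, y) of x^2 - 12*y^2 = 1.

(x, y) = (7, 2)

First expand sqrt(12) as a continued fraction. With x_i = (sqrt(12) + m_i)/d_i and (m_0, d_0) = (0, 1): a_0 = floor(sqrt(12)) = 3, since 3^2 = 9 <= 12 < 16 = 4^2.
Iterate m_{i+1} = d_i*a_i - m_i, d_{i+1} = (12 - m_{i+1}^2)/d_i, a_{i+1} = floor((a_0 + m_{i+1})/d_{i+1}):
  m_1 = 1*3 - 0 = 3, d_1 = (12 - 3^2)/1 = 3/1 = 3, a_1 = floor((3 + 3)/3) = 2.
  m_2 = 3*2 - 3 = 3, d_2 = (12 - 3^2)/3 = 3/3 = 1, a_2 = floor((3 + 3)/1) = 6.
  m_3 = 1*6 - 3 = 3, d_3 = (12 - 3^2)/1 = 3/1 = 3: (m_3, d_3) = (m_1, d_1) = (3, 3), so from here the quotients repeat a_1, a_2; the period length is 2.
So sqrt(12) = [3; (2, 6)] with period length k = 2.
k is even, so the fundamental solution of x^2 - 12y^2 = 1 is (p_{k-1}, q_{k-1}) = (p_1, q_1); compute convergents through index 1.
Convergents (p_i = a_i*p_{i-1} + p_{i-2}, q_i = a_i*q_{i-1} + q_{i-2} with p_{-2}=0, p_{-1}=1, q_{-2}=1, q_{-1}=0):
  i=0: a_0=3, p_0 = 3*1 + 0 = 3, q_0 = 3*0 + 1 = 1.
  i=1: a_1=2, p_1 = 2*3 + 1 = 7, q_1 = 2*1 + 0 = 2.
Check: 7^2 - 12*2^2 = 49 - 48 = 1, so (x, y) = (7, 2) solves the equation, and by the theorem it is the least positive solution.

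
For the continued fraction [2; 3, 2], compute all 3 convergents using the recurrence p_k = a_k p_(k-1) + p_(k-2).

2/1, 7/3, 16/7

Using the convergent recurrence p_i = a_i*p_{i-1} + p_{i-2}, q_i = a_i*q_{i-1} + q_{i-2} with p_{-2}=0, p_{-1}=1, q_{-2}=1, q_{-1}=0:
  i=0: a_0=2, p_0 = 2*1 + 0 = 2, q_0 = 2*0 + 1 = 1.
  i=1: a_1=3, p_1 = 3*2 + 1 = 7, q_1 = 3*1 + 0 = 3.
  i=2: a_2=2, p_2 = 2*7 + 2 = 16, q_2 = 2*3 + 1 = 7.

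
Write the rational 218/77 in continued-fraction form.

Run the Euclidean algorithm on 218 and 77; the successive quotients are the partial quotients a_0, a_1, ... (each step inverts the fractional part left over by the previous one):
  218 = 2*77 + 64, so a_0 = 2.
  77 = 1*64 + 13, so a_1 = 1.
  64 = 4*13 + 12, so a_2 = 4.
  13 = 1*12 + 1, so a_3 = 1.
  12 = 12*1 + 0, so a_4 = 12.
The remainder reaches 0 after 5 divisions, so the expansion has 5 partial quotients, read off in order.

[2; 1, 4, 1, 12]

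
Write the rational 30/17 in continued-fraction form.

[1; 1, 3, 4]

Run the Euclidean algorithm on 30 and 17; the successive quotients are the partial quotients a_0, a_1, ... (each step inverts the fractional part left over by the previous one):
  30 = 1*17 + 13, so a_0 = 1.
  17 = 1*13 + 4, so a_1 = 1.
  13 = 3*4 + 1, so a_2 = 3.
  4 = 4*1 + 0, so a_3 = 4.
The remainder reaches 0 after 4 divisions, so the expansion has 4 partial quotients, read off in order.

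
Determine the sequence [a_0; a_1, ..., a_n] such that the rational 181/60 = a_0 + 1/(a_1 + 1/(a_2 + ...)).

[3; 60]

Run the Euclidean algorithm on 181 and 60; the successive quotients are the partial quotients a_0, a_1, ... (each step inverts the fractional part left over by the previous one):
  181 = 3*60 + 1, so a_0 = 3.
  60 = 60*1 + 0, so a_1 = 60.
The remainder reaches 0 after 2 divisions, so the expansion has 2 partial quotients, read off in order.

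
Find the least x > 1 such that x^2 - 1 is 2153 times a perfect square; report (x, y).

First expand sqrt(2153) as a continued fraction. With x_i = (sqrt(2153) + m_i)/d_i and (m_0, d_0) = (0, 1): a_0 = floor(sqrt(2153)) = 46, since 46^2 = 2116 <= 2153 < 2209 = 47^2.
Iterate m_{i+1} = d_i*a_i - m_i, d_{i+1} = (2153 - m_{i+1}^2)/d_i, a_{i+1} = floor((a_0 + m_{i+1})/d_{i+1}):
  m_1 = 1*46 - 0 = 46, d_1 = (2153 - 46^2)/1 = 37/1 = 37, a_1 = floor((46 + 46)/37) = 2.
  m_2 = 37*2 - 46 = 28, d_2 = (2153 - 28^2)/37 = 1369/37 = 37, a_2 = floor((46 + 28)/37) = 2.
  m_3 = 37*2 - 28 = 46, d_3 = (2153 - 46^2)/37 = 37/37 = 1, a_3 = floor((46 + 46)/1) = 92.
  m_4 = 1*92 - 46 = 46, d_4 = (2153 - 46^2)/1 = 37/1 = 37: (m_4, d_4) = (m_1, d_1) = (46, 37), so from here the quotients repeat a_1, ..., a_3; the period length is 3.
So sqrt(2153) = [46; (2, 2, 92)] with period length k = 3.
k is odd, so (p_{k-1}, q_{k-1}) only solves x^2 - 2153y^2 = -1 and the fundamental solution of x^2 - 2153y^2 = 1 is (p_{2k-1}, q_{2k-1}) = (p_5, q_5); compute convergents through index 5, running through the period twice.
Convergents (p_i = a_i*p_{i-1} + p_{i-2}, q_i = a_i*q_{i-1} + q_{i-2} with p_{-2}=0, p_{-1}=1, q_{-2}=1, q_{-1}=0):
  i=0: a_0=46, p_0 = 46*1 + 0 = 46, q_0 = 46*0 + 1 = 1.
  i=1: a_1=2, p_1 = 2*46 + 1 = 93, q_1 = 2*1 + 0 = 2.
  i=2: a_2=2, p_2 = 2*93 + 46 = 232, q_2 = 2*2 + 1 = 5.
  i=3: a_3=92, p_3 = 92*232 + 93 = 21437, q_3 = 92*5 + 2 = 462.
  i=4: a_4=2, p_4 = 2*21437 + 232 = 43106, q_4 = 2*462 + 5 = 929.
  i=5: a_5=2, p_5 = 2*43106 + 21437 = 107649, q_5 = 2*929 + 462 = 2320.
Indeed p_2^2 - 2153*q_2^2 = 53824 - 53825 = -1, not +1.
Check: 107649^2 - 2153*2320^2 = 11588307201 - 11588307200 = 1, so (x, y) = (107649, 2320) solves the equation, and by the theorem it is the least positive solution.

(x, y) = (107649, 2320)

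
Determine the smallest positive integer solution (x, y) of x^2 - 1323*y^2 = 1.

First expand sqrt(1323) as a continued fraction. With x_i = (sqrt(1323) + m_i)/d_i and (m_0, d_0) = (0, 1): a_0 = floor(sqrt(1323)) = 36, since 36^2 = 1296 <= 1323 < 1369 = 37^2.
Iterate m_{i+1} = d_i*a_i - m_i, d_{i+1} = (1323 - m_{i+1}^2)/d_i, a_{i+1} = floor((a_0 + m_{i+1})/d_{i+1}):
  m_1 = 1*36 - 0 = 36, d_1 = (1323 - 36^2)/1 = 27/1 = 27, a_1 = floor((36 + 36)/27) = 2.
  m_2 = 27*2 - 36 = 18, d_2 = (1323 - 18^2)/27 = 999/27 = 37, a_2 = floor((36 + 18)/37) = 1.
  m_3 = 37*1 - 18 = 19, d_3 = (1323 - 19^2)/37 = 962/37 = 26, a_3 = floor((36 + 19)/26) = 2.
  m_4 = 26*2 - 19 = 33, d_4 = (1323 - 33^2)/26 = 234/26 = 9, a_4 = floor((36 + 33)/9) = 7.
  m_5 = 9*7 - 33 = 30, d_5 = (1323 - 30^2)/9 = 423/9 = 47, a_5 = floor((36 + 30)/47) = 1.
  m_6 = 47*1 - 30 = 17, d_6 = (1323 - 17^2)/47 = 1034/47 = 22, a_6 = floor((36 + 17)/22) = 2.
  m_7 = 22*2 - 17 = 27, d_7 = (1323 - 27^2)/22 = 594/22 = 27, a_7 = floor((36 + 27)/27) = 2.
  m_8 = 27*2 - 27 = 27, d_8 = (1323 - 27^2)/27 = 594/27 = 22, a_8 = floor((36 + 27)/22) = 2.
  m_9 = 22*2 - 27 = 17, d_9 = (1323 - 17^2)/22 = 1034/22 = 47, a_9 = floor((36 + 17)/47) = 1.
  m_10 = 47*1 - 17 = 30, d_10 = (1323 - 30^2)/47 = 423/47 = 9, a_10 = floor((36 + 30)/9) = 7.
  m_11 = 9*7 - 30 = 33, d_11 = (1323 - 33^2)/9 = 234/9 = 26, a_11 = floor((36 + 33)/26) = 2.
  m_12 = 26*2 - 33 = 19, d_12 = (1323 - 19^2)/26 = 962/26 = 37, a_12 = floor((36 + 19)/37) = 1.
  m_13 = 37*1 - 19 = 18, d_13 = (1323 - 18^2)/37 = 999/37 = 27, a_13 = floor((36 + 18)/27) = 2.
  m_14 = 27*2 - 18 = 36, d_14 = (1323 - 36^2)/27 = 27/27 = 1, a_14 = floor((36 + 36)/1) = 72.
  m_15 = 1*72 - 36 = 36, d_15 = (1323 - 36^2)/1 = 27/1 = 27: (m_15, d_15) = (m_1, d_1) = (36, 27), so from here the quotients repeat a_1, ..., a_14; the period length is 14.
So sqrt(1323) = [36; (2, 1, 2, 7, 1, 2, 2, 2, 1, 7, 2, 1, 2, 72)] with period length k = 14.
k is even, so the fundamental solution of x^2 - 1323y^2 = 1 is (p_{k-1}, q_{k-1}) = (p_13, q_13); compute convergents through index 13.
Convergents (p_i = a_i*p_{i-1} + p_{i-2}, q_i = a_i*q_{i-1} + q_{i-2} with p_{-2}=0, p_{-1}=1, q_{-2}=1, q_{-1}=0):
  i=0: a_0=36, p_0 = 36*1 + 0 = 36, q_0 = 36*0 + 1 = 1.
  i=1: a_1=2, p_1 = 2*36 + 1 = 73, q_1 = 2*1 + 0 = 2.
  i=2: a_2=1, p_2 = 1*73 + 36 = 109, q_2 = 1*2 + 1 = 3.
  i=3: a_3=2, p_3 = 2*109 + 73 = 291, q_3 = 2*3 + 2 = 8.
  i=4: a_4=7, p_4 = 7*291 + 109 = 2146, q_4 = 7*8 + 3 = 59.
  i=5: a_5=1, p_5 = 1*2146 + 291 = 2437, q_5 = 1*59 + 8 = 67.
  i=6: a_6=2, p_6 = 2*2437 + 2146 = 7020, q_6 = 2*67 + 59 = 193.
  i=7: a_7=2, p_7 = 2*7020 + 2437 = 16477, q_7 = 2*193 + 67 = 453.
  i=8: a_8=2, p_8 = 2*16477 + 7020 = 39974, q_8 = 2*453 + 193 = 1099.
  i=9: a_9=1, p_9 = 1*39974 + 16477 = 56451, q_9 = 1*1099 + 453 = 1552.
  i=10: a_10=7, p_10 = 7*56451 + 39974 = 435131, q_10 = 7*1552 + 1099 = 11963.
  i=11: a_11=2, p_11 = 2*435131 + 56451 = 926713, q_11 = 2*11963 + 1552 = 25478.
  i=12: a_12=1, p_12 = 1*926713 + 435131 = 1361844, q_12 = 1*25478 + 11963 = 37441.
  i=13: a_13=2, p_13 = 2*1361844 + 926713 = 3650401, q_13 = 2*37441 + 25478 = 100360.
Check: 3650401^2 - 1323*100360^2 = 13325427460801 - 13325427460800 = 1, so (x, y) = (3650401, 100360) solves the equation, and by the theorem it is the least positive solution.

(x, y) = (3650401, 100360)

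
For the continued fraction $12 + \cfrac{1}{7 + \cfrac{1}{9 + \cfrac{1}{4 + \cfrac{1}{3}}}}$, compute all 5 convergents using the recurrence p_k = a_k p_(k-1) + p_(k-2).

Using the convergent recurrence p_i = a_i*p_{i-1} + p_{i-2}, q_i = a_i*q_{i-1} + q_{i-2} with p_{-2}=0, p_{-1}=1, q_{-2}=1, q_{-1}=0:
  i=0: a_0=12, p_0 = 12*1 + 0 = 12, q_0 = 12*0 + 1 = 1.
  i=1: a_1=7, p_1 = 7*12 + 1 = 85, q_1 = 7*1 + 0 = 7.
  i=2: a_2=9, p_2 = 9*85 + 12 = 777, q_2 = 9*7 + 1 = 64.
  i=3: a_3=4, p_3 = 4*777 + 85 = 3193, q_3 = 4*64 + 7 = 263.
  i=4: a_4=3, p_4 = 3*3193 + 777 = 10356, q_4 = 3*263 + 64 = 853.

12/1, 85/7, 777/64, 3193/263, 10356/853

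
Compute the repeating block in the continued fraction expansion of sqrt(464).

[21; (1, 1, 5, 1, 1, 1, 5, 1, 1, 42)]

Write x_i = (sqrt(464) + m_i)/d_i with (m_0, d_0) = (0, 1). a_0 = floor(sqrt(464)) = 21, since 21^2 = 441 <= 464 < 484 = 22^2.
Iterate m_{i+1} = d_i*a_i - m_i, d_{i+1} = (464 - m_{i+1}^2)/d_i, a_{i+1} = floor((a_0 + m_{i+1})/d_{i+1}):
  m_1 = 1*21 - 0 = 21, d_1 = (464 - 21^2)/1 = 23/1 = 23, a_1 = floor((21 + 21)/23) = 1.
  m_2 = 23*1 - 21 = 2, d_2 = (464 - 2^2)/23 = 460/23 = 20, a_2 = floor((21 + 2)/20) = 1.
  m_3 = 20*1 - 2 = 18, d_3 = (464 - 18^2)/20 = 140/20 = 7, a_3 = floor((21 + 18)/7) = 5.
  m_4 = 7*5 - 18 = 17, d_4 = (464 - 17^2)/7 = 175/7 = 25, a_4 = floor((21 + 17)/25) = 1.
  m_5 = 25*1 - 17 = 8, d_5 = (464 - 8^2)/25 = 400/25 = 16, a_5 = floor((21 + 8)/16) = 1.
  m_6 = 16*1 - 8 = 8, d_6 = (464 - 8^2)/16 = 400/16 = 25, a_6 = floor((21 + 8)/25) = 1.
  m_7 = 25*1 - 8 = 17, d_7 = (464 - 17^2)/25 = 175/25 = 7, a_7 = floor((21 + 17)/7) = 5.
  m_8 = 7*5 - 17 = 18, d_8 = (464 - 18^2)/7 = 140/7 = 20, a_8 = floor((21 + 18)/20) = 1.
  m_9 = 20*1 - 18 = 2, d_9 = (464 - 2^2)/20 = 460/20 = 23, a_9 = floor((21 + 2)/23) = 1.
  m_10 = 23*1 - 2 = 21, d_10 = (464 - 21^2)/23 = 23/23 = 1, a_10 = floor((21 + 21)/1) = 42.
  m_11 = 1*42 - 21 = 21, d_11 = (464 - 21^2)/1 = 23/1 = 23: (m_11, d_11) = (m_1, d_1) = (21, 23), so from here the quotients repeat a_1, ..., a_10; the period length is 10.
Hence the expansion of sqrt(464) is a_0 = 21 followed by the repeating block 1, 1, 5, 1, 1, 1, 5, 1, 1, 42 (period 10).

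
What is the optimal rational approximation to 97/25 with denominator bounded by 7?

27/7

Expand x = 97/25 as a continued fraction with the Euclidean algorithm:
  97 = 3*25 + 22, so a_0 = 3.
  25 = 1*22 + 3, so a_1 = 1.
  22 = 7*3 + 1, so a_2 = 7.
  3 = 3*1 + 0, so a_3 = 3.
so x = [3; 1, 7, 3].
Convergents (p_i = a_i*p_{i-1} + p_{i-2}, q_i = a_i*q_{i-1} + q_{i-2} with p_{-2}=0, p_{-1}=1, q_{-2}=1, q_{-1}=0), until the denominator exceeds 7:
  i=0: a_0=3, p_0 = 3*1 + 0 = 3, q_0 = 3*0 + 1 = 1.
  i=1: a_1=1, p_1 = 1*3 + 1 = 4, q_1 = 1*1 + 0 = 1.
  i=2: a_2=7, p_2 = 7*4 + 3 = 31, q_2 = 7*1 + 1 = 8.
q_2 = 8 > 7, so the last convergent with denominator <= 7 is p_1/q_1 = 4/1.
The closest fraction with denominator <= 7 is either p_1/q_1 or the intermediate fraction (k*p_1 + p_0)/(k*q_1 + q_0) with the largest k >= 1 whose denominator stays <= 7; these approach x as k grows, and every other convergent or intermediate fraction in range is farther away.
Largest k: floor((7 - q_0)/q_1) = floor((7 - 1)/1) = 6.
That gives (6*4 + 3)/(6*1 + 1) = 27/7.
Compare the errors: |x - 4/1| = |97*1 - 4*25|/(25*1) = 3/25, and |x - 27/7| = |97*7 - 27*25|/(25*7) = 4/175.
Cross-multiplying, 4*25 = 100 < 525 = 3*175, so 4/175 is smaller: the intermediate fraction 27/7 is closer to x than 4/1.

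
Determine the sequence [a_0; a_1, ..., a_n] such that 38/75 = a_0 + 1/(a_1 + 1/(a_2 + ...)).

[0; 1, 1, 37]

Run the Euclidean algorithm on 38 and 75; the successive quotients are the partial quotients a_0, a_1, ... (each step inverts the fractional part left over by the previous one):
  38 = 0*75 + 38, so a_0 = 0.
  75 = 1*38 + 37, so a_1 = 1.
  38 = 1*37 + 1, so a_2 = 1.
  37 = 37*1 + 0, so a_3 = 37.
The remainder reaches 0 after 4 divisions, so the expansion has 4 partial quotients, read off in order.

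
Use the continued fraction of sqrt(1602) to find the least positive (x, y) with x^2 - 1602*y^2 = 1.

(x, y) = (1601, 40)

First expand sqrt(1602) as a continued fraction. With x_i = (sqrt(1602) + m_i)/d_i and (m_0, d_0) = (0, 1): a_0 = floor(sqrt(1602)) = 40, since 40^2 = 1600 <= 1602 < 1681 = 41^2.
Iterate m_{i+1} = d_i*a_i - m_i, d_{i+1} = (1602 - m_{i+1}^2)/d_i, a_{i+1} = floor((a_0 + m_{i+1})/d_{i+1}):
  m_1 = 1*40 - 0 = 40, d_1 = (1602 - 40^2)/1 = 2/1 = 2, a_1 = floor((40 + 40)/2) = 40.
  m_2 = 2*40 - 40 = 40, d_2 = (1602 - 40^2)/2 = 2/2 = 1, a_2 = floor((40 + 40)/1) = 80.
  m_3 = 1*80 - 40 = 40, d_3 = (1602 - 40^2)/1 = 2/1 = 2: (m_3, d_3) = (m_1, d_1) = (40, 2), so from here the quotients repeat a_1, a_2; the period length is 2.
So sqrt(1602) = [40; (40, 80)] with period length k = 2.
k is even, so the fundamental solution of x^2 - 1602y^2 = 1 is (p_{k-1}, q_{k-1}) = (p_1, q_1); compute convergents through index 1.
Convergents (p_i = a_i*p_{i-1} + p_{i-2}, q_i = a_i*q_{i-1} + q_{i-2} with p_{-2}=0, p_{-1}=1, q_{-2}=1, q_{-1}=0):
  i=0: a_0=40, p_0 = 40*1 + 0 = 40, q_0 = 40*0 + 1 = 1.
  i=1: a_1=40, p_1 = 40*40 + 1 = 1601, q_1 = 40*1 + 0 = 40.
Check: 1601^2 - 1602*40^2 = 2563201 - 2563200 = 1, so (x, y) = (1601, 40) solves the equation, and by the theorem it is the least positive solution.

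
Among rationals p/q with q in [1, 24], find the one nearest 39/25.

25/16

Expand x = 39/25 as a continued fraction with the Euclidean algorithm:
  39 = 1*25 + 14, so a_0 = 1.
  25 = 1*14 + 11, so a_1 = 1.
  14 = 1*11 + 3, so a_2 = 1.
  11 = 3*3 + 2, so a_3 = 3.
  3 = 1*2 + 1, so a_4 = 1.
  2 = 2*1 + 0, so a_5 = 2.
so x = [1; 1, 1, 3, 1, 2].
Convergents (p_i = a_i*p_{i-1} + p_{i-2}, q_i = a_i*q_{i-1} + q_{i-2} with p_{-2}=0, p_{-1}=1, q_{-2}=1, q_{-1}=0), until the denominator exceeds 24:
  i=0: a_0=1, p_0 = 1*1 + 0 = 1, q_0 = 1*0 + 1 = 1.
  i=1: a_1=1, p_1 = 1*1 + 1 = 2, q_1 = 1*1 + 0 = 1.
  i=2: a_2=1, p_2 = 1*2 + 1 = 3, q_2 = 1*1 + 1 = 2.
  i=3: a_3=3, p_3 = 3*3 + 2 = 11, q_3 = 3*2 + 1 = 7.
  i=4: a_4=1, p_4 = 1*11 + 3 = 14, q_4 = 1*7 + 2 = 9.
  i=5: a_5=2, p_5 = 2*14 + 11 = 39, q_5 = 2*9 + 7 = 25.
q_5 = 25 > 24, so the last convergent with denominator <= 24 is p_4/q_4 = 14/9.
The closest fraction with denominator <= 24 is either p_4/q_4 or the intermediate fraction (k*p_4 + p_3)/(k*q_4 + q_3) with the largest k >= 1 whose denominator stays <= 24; these approach x as k grows, and every other convergent or intermediate fraction in range is farther away.
Largest k: floor((24 - q_3)/q_4) = floor((24 - 7)/9) = 1.
That gives (1*14 + 11)/(1*9 + 7) = 25/16.
Compare the errors: |x - 14/9| = |39*9 - 14*25|/(25*9) = 1/225, and |x - 25/16| = |39*16 - 25*25|/(25*16) = 1/400.
Cross-multiplying, 1*225 = 225 < 400 = 1*400, so 1/400 is smaller: the intermediate fraction 25/16 is closer to x than 14/9.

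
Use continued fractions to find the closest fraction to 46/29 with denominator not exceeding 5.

Expand x = 46/29 as a continued fraction with the Euclidean algorithm:
  46 = 1*29 + 17, so a_0 = 1.
  29 = 1*17 + 12, so a_1 = 1.
  17 = 1*12 + 5, so a_2 = 1.
  12 = 2*5 + 2, so a_3 = 2.
  5 = 2*2 + 1, so a_4 = 2.
  2 = 2*1 + 0, so a_5 = 2.
so x = [1; 1, 1, 2, 2, 2].
Convergents (p_i = a_i*p_{i-1} + p_{i-2}, q_i = a_i*q_{i-1} + q_{i-2} with p_{-2}=0, p_{-1}=1, q_{-2}=1, q_{-1}=0), until the denominator exceeds 5:
  i=0: a_0=1, p_0 = 1*1 + 0 = 1, q_0 = 1*0 + 1 = 1.
  i=1: a_1=1, p_1 = 1*1 + 1 = 2, q_1 = 1*1 + 0 = 1.
  i=2: a_2=1, p_2 = 1*2 + 1 = 3, q_2 = 1*1 + 1 = 2.
  i=3: a_3=2, p_3 = 2*3 + 2 = 8, q_3 = 2*2 + 1 = 5.
  i=4: a_4=2, p_4 = 2*8 + 3 = 19, q_4 = 2*5 + 2 = 12.
q_4 = 12 > 5, so the last convergent with denominator <= 5 is p_3/q_3 = 8/5.
The closest fraction with denominator <= 5 is either p_3/q_3 or the intermediate fraction (k*p_3 + p_2)/(k*q_3 + q_2) with the largest k >= 1 whose denominator stays <= 5; these approach x as k grows, and every other convergent or intermediate fraction in range is farther away.
Largest k: floor((5 - q_2)/q_3) = floor((5 - 2)/5) = 0.
Since k = 0, no intermediate fraction beyond p_3/q_3 has denominator <= 5, so the convergent 8/5 is the closest (its error is |46*5 - 8*29|/(29*5) = 2/145).

8/5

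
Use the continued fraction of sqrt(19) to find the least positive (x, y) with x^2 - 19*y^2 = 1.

(x, y) = (170, 39)

First expand sqrt(19) as a continued fraction. With x_i = (sqrt(19) + m_i)/d_i and (m_0, d_0) = (0, 1): a_0 = floor(sqrt(19)) = 4, since 4^2 = 16 <= 19 < 25 = 5^2.
Iterate m_{i+1} = d_i*a_i - m_i, d_{i+1} = (19 - m_{i+1}^2)/d_i, a_{i+1} = floor((a_0 + m_{i+1})/d_{i+1}):
  m_1 = 1*4 - 0 = 4, d_1 = (19 - 4^2)/1 = 3/1 = 3, a_1 = floor((4 + 4)/3) = 2.
  m_2 = 3*2 - 4 = 2, d_2 = (19 - 2^2)/3 = 15/3 = 5, a_2 = floor((4 + 2)/5) = 1.
  m_3 = 5*1 - 2 = 3, d_3 = (19 - 3^2)/5 = 10/5 = 2, a_3 = floor((4 + 3)/2) = 3.
  m_4 = 2*3 - 3 = 3, d_4 = (19 - 3^2)/2 = 10/2 = 5, a_4 = floor((4 + 3)/5) = 1.
  m_5 = 5*1 - 3 = 2, d_5 = (19 - 2^2)/5 = 15/5 = 3, a_5 = floor((4 + 2)/3) = 2.
  m_6 = 3*2 - 2 = 4, d_6 = (19 - 4^2)/3 = 3/3 = 1, a_6 = floor((4 + 4)/1) = 8.
  m_7 = 1*8 - 4 = 4, d_7 = (19 - 4^2)/1 = 3/1 = 3: (m_7, d_7) = (m_1, d_1) = (4, 3), so from here the quotients repeat a_1, ..., a_6; the period length is 6.
So sqrt(19) = [4; (2, 1, 3, 1, 2, 8)] with period length k = 6.
k is even, so the fundamental solution of x^2 - 19y^2 = 1 is (p_{k-1}, q_{k-1}) = (p_5, q_5); compute convergents through index 5.
Convergents (p_i = a_i*p_{i-1} + p_{i-2}, q_i = a_i*q_{i-1} + q_{i-2} with p_{-2}=0, p_{-1}=1, q_{-2}=1, q_{-1}=0):
  i=0: a_0=4, p_0 = 4*1 + 0 = 4, q_0 = 4*0 + 1 = 1.
  i=1: a_1=2, p_1 = 2*4 + 1 = 9, q_1 = 2*1 + 0 = 2.
  i=2: a_2=1, p_2 = 1*9 + 4 = 13, q_2 = 1*2 + 1 = 3.
  i=3: a_3=3, p_3 = 3*13 + 9 = 48, q_3 = 3*3 + 2 = 11.
  i=4: a_4=1, p_4 = 1*48 + 13 = 61, q_4 = 1*11 + 3 = 14.
  i=5: a_5=2, p_5 = 2*61 + 48 = 170, q_5 = 2*14 + 11 = 39.
Check: 170^2 - 19*39^2 = 28900 - 28899 = 1, so (x, y) = (170, 39) solves the equation, and by the theorem it is the least positive solution.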